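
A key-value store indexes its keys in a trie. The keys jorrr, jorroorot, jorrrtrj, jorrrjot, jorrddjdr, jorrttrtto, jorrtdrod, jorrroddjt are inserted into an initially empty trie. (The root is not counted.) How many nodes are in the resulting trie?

For each word, the new-node count is its length minus the longest prefix already in the trie:
  "jorrr" → 5 new (j, o, r, r, r)
  "jorroorot" → prefix "jorr" already present; 5 new (o, o, r, o, t)
  "jorrrtrj" → prefix "jorrr" already present; 3 new (t, r, j)
  "jorrrjot" → prefix "jorrr" already present; 3 new (j, o, t)
  "jorrddjdr" → prefix "jorr" already present; 5 new (d, d, j, d, r)
  "jorrttrtto" → prefix "jorr" already present; 6 new (t, t, r, t, t, o)
  "jorrtdrod" → prefix "jorrt" already present; 4 new (d, r, o, d)
  "jorrroddjt" → prefix "jorrr" already present; 5 new (o, d, d, j, t)
Total nodes = 5 + 5 + 3 + 3 + 5 + 6 + 4 + 5 = 36

36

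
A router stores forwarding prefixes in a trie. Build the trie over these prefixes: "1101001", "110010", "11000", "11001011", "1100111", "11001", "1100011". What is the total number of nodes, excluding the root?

17

Trie structure (* marks end of a word):
(root)
└─ 1
   └─ 1
      └─ 0
         ├─ 0
         │  ├─ 0 *
         │  │  └─ 1
         │  │     └─ 1 *
         │  └─ 1 *
         │     ├─ 0 *
         │     │  └─ 1
         │     │     └─ 1 *
         │     └─ 1
         │        └─ 1 *
         └─ 1
            └─ 0
               └─ 0
                  └─ 1 *
Counting every labelled node above: 17.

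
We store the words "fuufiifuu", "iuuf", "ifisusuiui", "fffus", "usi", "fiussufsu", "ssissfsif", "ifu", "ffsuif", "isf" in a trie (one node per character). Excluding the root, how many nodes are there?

53

For each word, the new-node count is its length minus the longest prefix already in the trie:
  "fuufiifuu" → 9 new (f, u, u, f, i, i, f, u, u)
  "iuuf" → 4 new (i, u, u, f)
  "ifisusuiui" → prefix "i" already present; 9 new (f, i, s, u, s, u, i, u, i)
  "fffus" → prefix "f" already present; 4 new (f, f, u, s)
  "usi" → 3 new (u, s, i)
  "fiussufsu" → prefix "f" already present; 8 new (i, u, s, s, u, f, s, u)
  "ssissfsif" → 9 new (s, s, i, s, s, f, s, i, f)
  "ifu" → prefix "if" already present; 1 new (u)
  "ffsuif" → prefix "ff" already present; 4 new (s, u, i, f)
  "isf" → prefix "i" already present; 2 new (s, f)
Total nodes = 9 + 4 + 9 + 4 + 3 + 8 + 9 + 1 + 4 + 2 = 53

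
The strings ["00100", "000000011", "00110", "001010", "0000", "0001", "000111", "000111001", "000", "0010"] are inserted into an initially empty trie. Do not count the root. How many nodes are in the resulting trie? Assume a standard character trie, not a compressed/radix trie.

22

Count nodes per top-level branch (shared prefixes stored once):
  '0'-branch (000, 0000, 000000011, 0001, 000111, 000111001, 0010, 00100, 001010, 00110): 22 nodes
Sum: 22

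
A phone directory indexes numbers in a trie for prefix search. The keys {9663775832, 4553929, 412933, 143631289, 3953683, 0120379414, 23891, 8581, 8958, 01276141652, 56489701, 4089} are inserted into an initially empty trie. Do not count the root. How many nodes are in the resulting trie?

Insert word by word; a character creates a node only if that edge doesn't already exist:
  "9663775832" → 10 new (9, 6, 6, 3, 7, 7, 5, 8, 3, 2)
  "4553929" → 7 new (4, 5, 5, 3, 9, 2, 9)
  "412933" → prefix "4" already present; 5 new (1, 2, 9, 3, 3)
  "143631289" → 9 new (1, 4, 3, 6, 3, 1, 2, 8, 9)
  "3953683" → 7 new (3, 9, 5, 3, 6, 8, 3)
  "0120379414" → 10 new (0, 1, 2, 0, 3, 7, 9, 4, 1, 4)
  "23891" → 5 new (2, 3, 8, 9, 1)
  "8581" → 4 new (8, 5, 8, 1)
  "8958" → prefix "8" already present; 3 new (9, 5, 8)
  "01276141652" → prefix "012" already present; 8 new (7, 6, 1, 4, 1, 6, 5, 2)
  "56489701" → 8 new (5, 6, 4, 8, 9, 7, 0, 1)
  "4089" → prefix "4" already present; 3 new (0, 8, 9)
Total nodes = 10 + 7 + 5 + 9 + 7 + 10 + 5 + 4 + 3 + 8 + 8 + 3 = 79

79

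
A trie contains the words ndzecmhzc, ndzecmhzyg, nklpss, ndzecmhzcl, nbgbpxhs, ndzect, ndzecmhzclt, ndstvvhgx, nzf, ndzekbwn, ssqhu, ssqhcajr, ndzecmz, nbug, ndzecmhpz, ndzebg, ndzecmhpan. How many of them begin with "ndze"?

10

Traverse to the node for "ndze", then collect every word in that subtree.
Words under "ndze": ndzebg, ndzecmhpan, ndzecmhpz, ndzecmhzc, ndzecmhzcl, ndzecmhzclt, ndzecmhzyg, ndzecmz, ndzect, ndzekbwn
Count: 10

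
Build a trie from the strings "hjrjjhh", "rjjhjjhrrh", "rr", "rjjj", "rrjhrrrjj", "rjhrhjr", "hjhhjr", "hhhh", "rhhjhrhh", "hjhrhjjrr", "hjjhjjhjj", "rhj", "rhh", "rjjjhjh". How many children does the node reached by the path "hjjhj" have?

Follow the path "hjjhj" to its node, then look at its outgoing edges.
Distinct next characters after "hjjhj": j.
That node has 1 child edge.

1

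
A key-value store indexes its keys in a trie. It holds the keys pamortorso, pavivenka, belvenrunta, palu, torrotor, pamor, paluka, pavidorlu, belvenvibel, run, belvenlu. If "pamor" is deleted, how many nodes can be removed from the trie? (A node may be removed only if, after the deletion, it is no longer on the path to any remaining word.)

After clearing the end-marker at "pamor", prune upward until reaching a node still needed by another word.
Every node on "pamor" is still needed (e.g. by "pamortorso"), so nothing is freed.
Nodes removed: 0

0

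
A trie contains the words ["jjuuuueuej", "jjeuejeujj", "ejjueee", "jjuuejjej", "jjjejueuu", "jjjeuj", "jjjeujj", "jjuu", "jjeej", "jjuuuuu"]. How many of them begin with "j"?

9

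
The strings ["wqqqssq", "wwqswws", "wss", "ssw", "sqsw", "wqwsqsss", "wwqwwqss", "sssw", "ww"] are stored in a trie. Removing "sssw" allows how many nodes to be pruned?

Walk "sssw" from the leaf back toward the root, removing each node that no remaining word uses.
The suffix "sw" (2 nodes) is used only by "sssw"; the node for "ss" still has the child "w", so pruning stops there.
Nodes removed: 2

2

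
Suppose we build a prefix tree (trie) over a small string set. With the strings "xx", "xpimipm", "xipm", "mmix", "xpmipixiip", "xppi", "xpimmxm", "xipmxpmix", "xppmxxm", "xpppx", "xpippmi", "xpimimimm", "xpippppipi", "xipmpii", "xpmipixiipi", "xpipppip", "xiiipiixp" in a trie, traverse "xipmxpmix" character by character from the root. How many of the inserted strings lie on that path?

2

Traverse "xipmxpmix" character by character; count nodes along the way that are marked as word ends.
Prefixes of the query that are stored words: "xipm", "xipmxpmix"
Count: 2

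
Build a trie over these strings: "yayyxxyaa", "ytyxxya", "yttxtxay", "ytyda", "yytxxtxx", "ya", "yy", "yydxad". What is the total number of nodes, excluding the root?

Insert word by word; a character creates a node only if that edge doesn't already exist:
  "yayyxxyaa" → 9 new (y, a, y, y, x, x, y, a, a)
  "ytyxxya" → prefix "y" already present; 6 new (t, y, x, x, y, a)
  "yttxtxay" → prefix "yt" already present; 6 new (t, x, t, x, a, y)
  "ytyda" → prefix "yty" already present; 2 new (d, a)
  "yytxxtxx" → prefix "y" already present; 7 new (y, t, x, x, t, x, x)
  "ya" → prefix "ya" already present; 0 new (none)
  "yy" → prefix "yy" already present; 0 new (none)
  "yydxad" → prefix "yy" already present; 4 new (d, x, a, d)
Total nodes = 9 + 6 + 6 + 2 + 7 + 0 + 0 + 4 = 34

34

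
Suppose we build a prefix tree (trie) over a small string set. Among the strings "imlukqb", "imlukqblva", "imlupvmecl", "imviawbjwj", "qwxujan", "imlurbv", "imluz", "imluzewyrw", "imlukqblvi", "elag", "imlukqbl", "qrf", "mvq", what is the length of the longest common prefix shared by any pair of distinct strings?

Equivalently: take the maximum, over all pairs, of their longest common prefix length.
"imlukqblva" and "imlukqblvi" agree on "imlukqblv" (9 characters) before diverging; nothing deeper is shared.
Longest shared-prefix length: 9

9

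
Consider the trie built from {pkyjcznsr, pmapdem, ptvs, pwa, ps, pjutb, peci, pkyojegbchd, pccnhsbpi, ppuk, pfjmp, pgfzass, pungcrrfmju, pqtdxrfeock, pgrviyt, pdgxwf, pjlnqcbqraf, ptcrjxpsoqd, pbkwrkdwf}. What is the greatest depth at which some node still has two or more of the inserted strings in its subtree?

3

The deepest shared node is where two words last agree before diverging.
e.g. "pkyjcznsr" and "pkyojegbchd" share the prefix "pky" of length 3; no pair shares a longer one.
Longest shared-prefix length: 3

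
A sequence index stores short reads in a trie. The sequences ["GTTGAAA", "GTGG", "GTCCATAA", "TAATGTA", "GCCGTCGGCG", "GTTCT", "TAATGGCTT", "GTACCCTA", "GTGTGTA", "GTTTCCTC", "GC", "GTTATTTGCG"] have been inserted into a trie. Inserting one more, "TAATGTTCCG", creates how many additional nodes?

The longest prefix of "TAATGTTCCG" already in the trie is "TAATGT" (length 6).
So 10 − 6 = 4 new nodes.

4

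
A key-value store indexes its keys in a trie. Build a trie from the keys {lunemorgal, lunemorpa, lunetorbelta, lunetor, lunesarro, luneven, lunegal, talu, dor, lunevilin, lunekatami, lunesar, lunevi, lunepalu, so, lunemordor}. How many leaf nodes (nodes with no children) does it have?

13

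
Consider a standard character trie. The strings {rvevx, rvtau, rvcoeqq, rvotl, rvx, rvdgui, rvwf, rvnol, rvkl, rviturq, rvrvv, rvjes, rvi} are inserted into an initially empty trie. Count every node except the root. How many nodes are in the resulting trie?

39

Trie structure (* marks end of a word):
(root)
└─ r
   └─ v
      ├─ c
      │  └─ o
      │     └─ e
      │        └─ q
      │           └─ q *
      ├─ d
      │  └─ g
      │     └─ u
      │        └─ i *
      ├─ e
      │  └─ v
      │     └─ x *
      ├─ i *
      │  └─ t
      │     └─ u
      │        └─ r
      │           └─ q *
      ├─ j
      │  └─ e
      │     └─ s *
      ├─ k
      │  └─ l *
      ├─ n
      │  └─ o
      │     └─ l *
      ├─ o
      │  └─ t
      │     └─ l *
      ├─ r
      │  └─ v
      │     └─ v *
      ├─ t
      │  └─ a
      │     └─ u *
      ├─ w
      │  └─ f *
      └─ x *
Counting every labelled node above: 39.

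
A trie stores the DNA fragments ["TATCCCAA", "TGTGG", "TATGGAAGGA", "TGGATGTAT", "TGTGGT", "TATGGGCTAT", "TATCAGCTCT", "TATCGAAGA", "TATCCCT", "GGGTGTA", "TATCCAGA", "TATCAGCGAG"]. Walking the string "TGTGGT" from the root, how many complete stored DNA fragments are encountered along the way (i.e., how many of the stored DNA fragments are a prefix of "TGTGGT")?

2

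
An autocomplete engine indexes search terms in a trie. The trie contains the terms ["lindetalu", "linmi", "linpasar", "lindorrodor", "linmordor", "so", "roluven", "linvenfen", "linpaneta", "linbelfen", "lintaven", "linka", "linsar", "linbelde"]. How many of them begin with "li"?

Walk to "li"; the words in its subtree are exactly those with that prefix.
Matches: "linbelde", "linbelfen", "lindetalu", "lindorrodor", "linka", "linmi", "linmordor", "linpaneta", "linpasar", "linsar", "lintaven", "linvenfen"
Count: 12

12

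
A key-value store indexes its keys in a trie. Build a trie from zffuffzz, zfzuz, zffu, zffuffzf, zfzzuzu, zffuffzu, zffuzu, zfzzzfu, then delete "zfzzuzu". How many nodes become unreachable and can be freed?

3

A node on "zfzzuzu"'s path can go only if nothing else ends at it or branches off below it.
The suffix "uzu" (3 nodes) is used only by "zfzzuzu"; the node for "zfzz" still has the child "z", so pruning stops there.
Nodes removed: 3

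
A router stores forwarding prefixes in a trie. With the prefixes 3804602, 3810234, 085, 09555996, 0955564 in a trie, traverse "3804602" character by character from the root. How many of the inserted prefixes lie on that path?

Traverse "3804602" character by character; count nodes along the way that are marked as word ends.
Prefixes of the query that are stored words: "3804602"
Count: 1

1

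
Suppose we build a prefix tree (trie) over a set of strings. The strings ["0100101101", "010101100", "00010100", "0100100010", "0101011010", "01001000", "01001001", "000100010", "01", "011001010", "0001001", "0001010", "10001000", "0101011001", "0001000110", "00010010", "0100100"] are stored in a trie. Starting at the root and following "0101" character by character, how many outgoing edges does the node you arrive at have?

1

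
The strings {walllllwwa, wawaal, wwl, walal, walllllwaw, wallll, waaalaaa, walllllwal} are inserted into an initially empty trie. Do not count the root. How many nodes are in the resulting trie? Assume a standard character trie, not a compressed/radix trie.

Trie structure (* marks end of a word):
(root)
└─ w
   ├─ a
   │  ├─ a
   │  │  └─ a
   │  │     └─ l
   │  │        └─ a
   │  │           └─ a
   │  │              └─ a *
   │  ├─ l
   │  │  ├─ a
   │  │  │  └─ l *
   │  │  └─ l
   │  │     └─ l
   │  │        └─ l *
   │  │           └─ l
   │  │              └─ w
   │  │                 ├─ a
   │  │                 │  ├─ l *
   │  │                 │  └─ w *
   │  │                 └─ w
   │  │                    └─ a *
   │  └─ w
   │     └─ a
   │        └─ a
   │           └─ l *
   └─ w
      └─ l *
Counting every labelled node above: 27.

27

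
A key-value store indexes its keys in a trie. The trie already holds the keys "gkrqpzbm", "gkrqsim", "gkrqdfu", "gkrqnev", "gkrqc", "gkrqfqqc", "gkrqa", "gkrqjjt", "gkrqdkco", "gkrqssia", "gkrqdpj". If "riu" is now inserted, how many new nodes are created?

3

Nothing in the trie begins with "r"; the whole of "riu" is new.
3 − 0 = 3 new nodes.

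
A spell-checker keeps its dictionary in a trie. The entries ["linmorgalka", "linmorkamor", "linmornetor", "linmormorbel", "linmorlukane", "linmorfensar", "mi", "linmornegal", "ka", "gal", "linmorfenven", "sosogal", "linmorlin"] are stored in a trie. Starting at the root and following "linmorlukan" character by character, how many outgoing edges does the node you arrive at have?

1

Walk "linmorlukan" from the root, arriving at one node.
Characters that immediately follow "linmorlukan" among the stored strings: {e}.
That node has 1 child edge.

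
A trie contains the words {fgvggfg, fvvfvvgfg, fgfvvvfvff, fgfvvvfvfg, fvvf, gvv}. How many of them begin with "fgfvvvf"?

2

Walk to "fgfvvvf"; the words in its subtree are exactly those with that prefix.
Words under "fgfvvvf": fgfvvvfvff, fgfvvvfvfg
Count: 2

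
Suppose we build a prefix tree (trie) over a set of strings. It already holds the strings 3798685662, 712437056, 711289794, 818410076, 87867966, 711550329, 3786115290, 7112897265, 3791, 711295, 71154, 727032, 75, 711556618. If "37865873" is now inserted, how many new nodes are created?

4

Walking "37865873" from the root, the first 4 characters ("3786") follow existing edges; "5" is the first miss.
New nodes needed: |"37865873"| − 4 = 8 − 4 = 4.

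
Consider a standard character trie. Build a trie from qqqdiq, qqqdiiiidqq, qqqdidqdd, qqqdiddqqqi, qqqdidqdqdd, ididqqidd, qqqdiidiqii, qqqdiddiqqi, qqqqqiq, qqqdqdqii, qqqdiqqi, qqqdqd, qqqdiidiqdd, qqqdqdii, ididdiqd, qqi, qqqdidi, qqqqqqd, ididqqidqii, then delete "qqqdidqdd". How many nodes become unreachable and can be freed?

After clearing the end-marker at "qqqdidqdd", prune upward until reaching a node still needed by another word.
The suffix "d" (1 node) is used only by "qqqdidqdd"; the node for "qqqdidqd" still has the child "q", so pruning stops there.
Nodes removed: 1

1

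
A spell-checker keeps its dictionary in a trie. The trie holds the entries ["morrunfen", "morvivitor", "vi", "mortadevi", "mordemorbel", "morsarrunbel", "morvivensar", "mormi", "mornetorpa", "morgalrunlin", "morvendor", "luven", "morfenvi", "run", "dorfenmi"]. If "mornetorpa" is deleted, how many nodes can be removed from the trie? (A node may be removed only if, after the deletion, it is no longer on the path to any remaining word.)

7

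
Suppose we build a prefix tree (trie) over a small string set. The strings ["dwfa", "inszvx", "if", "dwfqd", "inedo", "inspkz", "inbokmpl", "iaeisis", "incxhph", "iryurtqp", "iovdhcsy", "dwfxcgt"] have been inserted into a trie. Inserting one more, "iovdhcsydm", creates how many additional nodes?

"iovdhcsy" is already a path in the trie; the remaining "dm" must be added.
So 10 − 8 = 2 new nodes.

2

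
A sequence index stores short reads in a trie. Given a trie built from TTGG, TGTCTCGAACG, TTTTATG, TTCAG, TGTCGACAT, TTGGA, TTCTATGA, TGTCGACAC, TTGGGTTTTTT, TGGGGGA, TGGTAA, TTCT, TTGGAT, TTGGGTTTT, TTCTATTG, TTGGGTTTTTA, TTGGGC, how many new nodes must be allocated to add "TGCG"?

Walking "TGCG" from the root, the first 2 characters ("TG") follow existing edges; "C" is the first miss.
Each of the 2 remaining characters creates one node.

2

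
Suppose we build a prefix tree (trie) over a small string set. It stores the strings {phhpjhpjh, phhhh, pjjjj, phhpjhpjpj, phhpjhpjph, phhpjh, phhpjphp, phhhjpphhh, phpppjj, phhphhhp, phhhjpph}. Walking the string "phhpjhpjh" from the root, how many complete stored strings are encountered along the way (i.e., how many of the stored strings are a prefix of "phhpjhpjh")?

2

Check each prefix of "phhpjhpjh" against the stored set — each match is an end-marker on the path.
Prefixes of the query that are stored words: "phhpjh", "phhpjhpjh"
Count: 2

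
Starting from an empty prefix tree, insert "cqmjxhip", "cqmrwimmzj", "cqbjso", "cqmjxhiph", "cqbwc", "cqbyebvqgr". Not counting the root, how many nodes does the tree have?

For each word, the new-node count is its length minus the longest prefix already in the trie:
  "cqmjxhip" → 8 new (c, q, m, j, x, h, i, p)
  "cqmrwimmzj" → prefix "cqm" already present; 7 new (r, w, i, m, m, z, j)
  "cqbjso" → prefix "cq" already present; 4 new (b, j, s, o)
  "cqmjxhiph" → prefix "cqmjxhip" already present; 1 new (h)
  "cqbwc" → prefix "cqb" already present; 2 new (w, c)
  "cqbyebvqgr" → prefix "cqb" already present; 7 new (y, e, b, v, q, g, r)
Total nodes = 8 + 7 + 4 + 1 + 2 + 7 = 29

29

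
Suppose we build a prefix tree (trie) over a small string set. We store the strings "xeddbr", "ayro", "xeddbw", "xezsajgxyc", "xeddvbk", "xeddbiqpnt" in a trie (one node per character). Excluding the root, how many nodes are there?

Count nodes per top-level branch (shared prefixes stored once):
  'a'-branch (ayro): 4 nodes
  'x'-branch (xeddbiqpnt, xeddbr, xeddbw, xeddvbk, xezsajgxyc): 23 nodes
Sum: 27

27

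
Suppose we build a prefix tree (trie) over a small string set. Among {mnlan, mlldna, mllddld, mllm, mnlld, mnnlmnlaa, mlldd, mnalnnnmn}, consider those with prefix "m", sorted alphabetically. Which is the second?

Filter for "m…" and sort: "mlldd", "mllddld", "mlldna", "mllm", "mnalnnnmn", "mnlan", "mnlld", "mnnlmnlaa"
The 2nd is mllddld.

mllddld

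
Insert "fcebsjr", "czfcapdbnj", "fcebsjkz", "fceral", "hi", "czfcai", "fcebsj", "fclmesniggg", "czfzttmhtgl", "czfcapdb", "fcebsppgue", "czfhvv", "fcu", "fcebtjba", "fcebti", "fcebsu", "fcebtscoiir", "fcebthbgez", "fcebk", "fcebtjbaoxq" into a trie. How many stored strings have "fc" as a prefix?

Walk to "fc"; the words in its subtree are exactly those with that prefix.
Matches: "fcebk", "fcebsj", "fcebsjkz", "fcebsjr", "fcebsppgue", "fcebsu", "fcebthbgez", "fcebti", "fcebtjba", "fcebtjbaoxq", "fcebtscoiir", "fceral", "fclmesniggg", "fcu"
Count: 14

14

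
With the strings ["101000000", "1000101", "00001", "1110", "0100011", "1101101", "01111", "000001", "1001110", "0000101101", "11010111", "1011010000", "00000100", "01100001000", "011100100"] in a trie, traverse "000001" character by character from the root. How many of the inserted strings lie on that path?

Check each prefix of "000001" against the stored set — each match is an end-marker on the path.
Prefixes of the query that are stored words: "000001"
Count: 1

1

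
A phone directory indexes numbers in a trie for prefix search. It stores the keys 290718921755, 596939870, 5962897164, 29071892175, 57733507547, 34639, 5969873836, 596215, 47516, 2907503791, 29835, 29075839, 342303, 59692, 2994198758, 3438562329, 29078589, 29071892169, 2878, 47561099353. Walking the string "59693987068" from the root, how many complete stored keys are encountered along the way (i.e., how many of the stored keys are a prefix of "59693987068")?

Walk "59693987068" from the root; an end-of-word marker is hit whenever a stored word is a prefix of "59693987068".
Prefixes of the query that are stored words: "596939870"
Count: 1

1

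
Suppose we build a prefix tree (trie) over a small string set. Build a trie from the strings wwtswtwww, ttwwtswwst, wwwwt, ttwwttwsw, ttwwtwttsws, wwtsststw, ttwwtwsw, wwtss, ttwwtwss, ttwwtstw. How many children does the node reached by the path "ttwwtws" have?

2

The children of the "ttwwtws" node are the distinct next characters among strings starting with "ttwwtws".
Characters that immediately follow "ttwwtws" among the stored strings: {s, w}.
That node has 2 child edges.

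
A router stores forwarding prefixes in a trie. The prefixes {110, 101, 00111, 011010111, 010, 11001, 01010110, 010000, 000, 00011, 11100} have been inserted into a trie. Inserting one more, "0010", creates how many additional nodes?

"001" is already a path in the trie; the remaining "0" must be added.
Each of the 1 remaining characters creates one node.

1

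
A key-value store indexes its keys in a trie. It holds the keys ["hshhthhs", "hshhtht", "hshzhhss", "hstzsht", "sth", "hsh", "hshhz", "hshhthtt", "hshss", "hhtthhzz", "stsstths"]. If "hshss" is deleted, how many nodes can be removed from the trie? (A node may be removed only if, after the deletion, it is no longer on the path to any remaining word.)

2

Walk "hshss" from the leaf back toward the root, removing each node that no remaining word uses.
The suffix "ss" (2 nodes) is used only by "hshss"; the node for "hsh" still has the child "h", so pruning stops there.
Nodes removed: 2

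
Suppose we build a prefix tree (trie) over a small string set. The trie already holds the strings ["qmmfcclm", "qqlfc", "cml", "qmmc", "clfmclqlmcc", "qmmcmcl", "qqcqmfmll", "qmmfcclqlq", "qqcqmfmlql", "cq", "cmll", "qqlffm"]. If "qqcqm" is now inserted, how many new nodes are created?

Every character of "qqcqm" already lies on an existing path (it is a prefix of some stored word).
No new nodes are needed: 0.

0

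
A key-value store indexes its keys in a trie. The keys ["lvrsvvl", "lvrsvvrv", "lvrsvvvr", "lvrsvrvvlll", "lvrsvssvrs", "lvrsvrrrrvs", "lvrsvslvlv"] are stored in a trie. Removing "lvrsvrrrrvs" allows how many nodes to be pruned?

5

After clearing the end-marker at "lvrsvrrrrvs", prune upward until reaching a node still needed by another word.
The suffix "rrrvs" (5 nodes) is used only by "lvrsvrrrrvs"; the node for "lvrsvr" still has the child "v", so pruning stops there.
Nodes removed: 5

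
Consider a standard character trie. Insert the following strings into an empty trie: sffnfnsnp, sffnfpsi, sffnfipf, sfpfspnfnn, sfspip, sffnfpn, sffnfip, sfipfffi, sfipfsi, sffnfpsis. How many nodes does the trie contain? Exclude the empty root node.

37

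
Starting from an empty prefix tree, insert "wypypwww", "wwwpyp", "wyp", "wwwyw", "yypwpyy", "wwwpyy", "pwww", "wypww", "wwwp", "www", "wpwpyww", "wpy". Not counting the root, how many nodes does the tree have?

36

Trace insertions, counting only characters that open a new branch:
  "wypypwww" → 8 new (w, y, p, y, p, w, w, w)
  "wwwpyp" → prefix "w" already present; 5 new (w, w, p, y, p)
  "wyp" → prefix "wyp" already present; 0 new (none)
  "wwwyw" → prefix "www" already present; 2 new (y, w)
  "yypwpyy" → 7 new (y, y, p, w, p, y, y)
  "wwwpyy" → prefix "wwwpy" already present; 1 new (y)
  "pwww" → 4 new (p, w, w, w)
  "wypww" → prefix "wyp" already present; 2 new (w, w)
  "wwwp" → prefix "wwwp" already present; 0 new (none)
  "www" → prefix "www" already present; 0 new (none)
  "wpwpyww" → prefix "w" already present; 6 new (p, w, p, y, w, w)
  "wpy" → prefix "wp" already present; 1 new (y)
Total nodes = 8 + 5 + 0 + 2 + 7 + 1 + 4 + 2 + 0 + 0 + 6 + 1 = 36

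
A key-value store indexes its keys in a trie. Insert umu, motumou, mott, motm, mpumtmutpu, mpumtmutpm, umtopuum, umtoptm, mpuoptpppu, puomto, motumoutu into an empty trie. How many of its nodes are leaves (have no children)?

Leaves are exactly the stored words that no other stored word extends.
Those words: "motm", "mott", "motumoutu", "mpumtmutpm", "mpumtmutpu", "mpuoptpppu", "puomto", "umtoptm", "umtopuum", "umu"
Leaf count: 10

10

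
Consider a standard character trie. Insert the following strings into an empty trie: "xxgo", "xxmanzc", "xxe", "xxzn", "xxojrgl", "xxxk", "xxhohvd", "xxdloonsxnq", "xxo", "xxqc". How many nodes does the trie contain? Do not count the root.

Trie structure (* marks end of a word):
(root)
└─ x
   └─ x
      ├─ d
      │  └─ l
      │     └─ o
      │        └─ o
      │           └─ n
      │              └─ s
      │                 └─ x
      │                    └─ n
      │                       └─ q *
      ├─ e *
      ├─ g
      │  └─ o *
      ├─ h
      │  └─ o
      │     └─ h
      │        └─ v
      │           └─ d *
      ├─ m
      │  └─ a
      │     └─ n
      │        └─ z
      │           └─ c *
      ├─ o *
      │  └─ j
      │     └─ r
      │        └─ g
      │           └─ l *
      ├─ q
      │  └─ c *
      ├─ x
      │  └─ k *
      └─ z
         └─ n *
Counting every labelled node above: 35.

35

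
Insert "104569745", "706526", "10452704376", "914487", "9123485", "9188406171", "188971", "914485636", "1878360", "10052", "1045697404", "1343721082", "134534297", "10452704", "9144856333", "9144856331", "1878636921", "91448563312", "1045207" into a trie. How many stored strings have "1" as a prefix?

Traverse to the node for "1", then collect every word in that subtree.
Matches: "10052", "1045207", "10452704", "10452704376", "1045697404", "104569745", "1343721082", "134534297", "1878360", "1878636921", "188971"
Count: 11

11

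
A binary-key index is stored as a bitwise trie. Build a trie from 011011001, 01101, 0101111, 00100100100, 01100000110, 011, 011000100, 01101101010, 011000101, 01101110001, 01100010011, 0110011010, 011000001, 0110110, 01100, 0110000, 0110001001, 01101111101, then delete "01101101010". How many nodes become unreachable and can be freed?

4

A node on "01101101010"'s path can go only if nothing else ends at it or branches off below it.
The suffix "1010" (4 nodes) is used only by "01101101010"; the node for "0110110" still has the child "0", so pruning stops there.
Nodes removed: 4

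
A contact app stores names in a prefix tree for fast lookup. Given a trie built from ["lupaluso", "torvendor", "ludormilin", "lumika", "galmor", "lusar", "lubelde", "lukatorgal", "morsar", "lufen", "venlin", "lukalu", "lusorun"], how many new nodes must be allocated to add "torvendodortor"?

6

"torvendo" is already a path in the trie; the remaining "dortor" must be added.
New nodes needed: |"torvendodortor"| − 8 = 14 − 8 = 6.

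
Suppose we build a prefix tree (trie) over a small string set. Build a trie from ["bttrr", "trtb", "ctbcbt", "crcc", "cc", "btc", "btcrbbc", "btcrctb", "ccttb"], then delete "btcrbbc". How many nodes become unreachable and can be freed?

3

After clearing the end-marker at "btcrbbc", prune upward until reaching a node still needed by another word.
The suffix "bbc" (3 nodes) is used only by "btcrbbc"; the node for "btcr" still has the child "c", so pruning stops there.
Nodes removed: 3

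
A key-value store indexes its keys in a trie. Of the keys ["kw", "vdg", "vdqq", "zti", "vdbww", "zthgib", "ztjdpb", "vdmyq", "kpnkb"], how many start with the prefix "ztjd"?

1

Filter for entries beginning with "ztjd":
Matches: "ztjdpb"
Count: 1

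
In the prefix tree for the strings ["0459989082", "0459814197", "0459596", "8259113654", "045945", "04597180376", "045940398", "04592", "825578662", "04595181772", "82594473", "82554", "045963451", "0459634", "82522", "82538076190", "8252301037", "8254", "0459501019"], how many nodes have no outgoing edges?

18

A leaf is a node with no children — equivalently, the end of a word that is not a proper prefix of any other stored word.
Those words: "04592", "045940398", "045945", "0459501019", "04595181772", "0459596", "045963451", "04597180376", "0459814197", "0459989082", "82522", "8252301037", "82538076190", "8254", "82554", "825578662", "8259113654", "82594473"
Leaf count: 18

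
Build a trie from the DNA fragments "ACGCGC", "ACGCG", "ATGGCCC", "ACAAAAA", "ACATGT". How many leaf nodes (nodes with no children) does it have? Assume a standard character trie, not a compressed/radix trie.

4

Leaves are exactly the stored words that no other stored word extends.
Those words: "ACAAAAA", "ACATGT", "ACGCGC", "ATGGCCC"
Leaf count: 4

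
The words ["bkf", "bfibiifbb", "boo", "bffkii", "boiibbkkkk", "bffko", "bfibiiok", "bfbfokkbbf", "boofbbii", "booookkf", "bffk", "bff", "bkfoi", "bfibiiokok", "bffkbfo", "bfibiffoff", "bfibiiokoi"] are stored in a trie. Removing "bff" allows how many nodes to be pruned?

0

After clearing the end-marker at "bff", prune upward until reaching a node still needed by another word.
Every node on "bff" is still needed (e.g. by "bffkii"), so nothing is freed.
Nodes removed: 0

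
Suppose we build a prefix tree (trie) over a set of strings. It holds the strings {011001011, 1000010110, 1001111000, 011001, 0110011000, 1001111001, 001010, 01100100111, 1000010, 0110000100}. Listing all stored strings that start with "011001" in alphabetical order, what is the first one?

Words with prefix "011001", in lexicographic order: "011001", "01100100111", "011001011", "0110011000"
The 1st is 011001.

011001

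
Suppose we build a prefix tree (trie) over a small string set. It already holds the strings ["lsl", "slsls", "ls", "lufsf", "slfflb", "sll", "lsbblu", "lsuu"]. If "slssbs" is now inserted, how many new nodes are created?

Walking "slssbs" from the root, the first 3 characters ("sls") follow existing edges; "s" is the first miss.
So 6 − 3 = 3 new nodes.

3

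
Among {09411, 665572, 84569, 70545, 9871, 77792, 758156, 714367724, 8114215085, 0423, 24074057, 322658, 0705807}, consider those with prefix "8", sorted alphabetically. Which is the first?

8114215085

DFS of the "8" subtree visits, in order: "8114215085", "84569"
The 1st is 8114215085.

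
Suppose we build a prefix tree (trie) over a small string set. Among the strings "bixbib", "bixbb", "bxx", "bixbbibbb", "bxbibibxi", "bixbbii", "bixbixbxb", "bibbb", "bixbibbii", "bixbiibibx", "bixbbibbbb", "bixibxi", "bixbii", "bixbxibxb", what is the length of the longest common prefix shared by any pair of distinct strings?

9

Equivalently: take the maximum, over all pairs, of their longest common prefix length.
e.g. "bixbbibbb" and "bixbbibbbb" share the prefix "bixbbibbb" of length 9; no pair shares a longer one.
Longest shared-prefix length: 9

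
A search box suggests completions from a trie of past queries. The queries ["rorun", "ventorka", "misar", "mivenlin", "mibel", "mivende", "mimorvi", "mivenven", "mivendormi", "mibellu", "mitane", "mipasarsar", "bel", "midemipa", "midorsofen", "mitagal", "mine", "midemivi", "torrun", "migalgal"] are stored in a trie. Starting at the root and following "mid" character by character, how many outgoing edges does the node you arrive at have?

Walk "mid" from the root, arriving at one node.
Distinct next characters after "mid": e, o.
That node has 2 child edges.

2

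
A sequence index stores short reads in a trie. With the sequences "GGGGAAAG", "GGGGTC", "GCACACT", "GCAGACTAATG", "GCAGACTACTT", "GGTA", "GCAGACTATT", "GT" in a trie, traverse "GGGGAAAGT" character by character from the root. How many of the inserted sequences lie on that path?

1

Walk "GGGGAAAGT" from the root; an end-of-word marker is hit whenever a stored word is a prefix of "GGGGAAAGT".
Prefixes of the query that are stored words: "GGGGAAAG"
Count: 1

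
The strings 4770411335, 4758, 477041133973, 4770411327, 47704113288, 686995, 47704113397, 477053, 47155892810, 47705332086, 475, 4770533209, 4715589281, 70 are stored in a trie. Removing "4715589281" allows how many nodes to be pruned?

0

A node on "4715589281"'s path can go only if nothing else ends at it or branches off below it.
Every node on "4715589281" is still needed (e.g. by "47155892810"), so nothing is freed.
Nodes removed: 0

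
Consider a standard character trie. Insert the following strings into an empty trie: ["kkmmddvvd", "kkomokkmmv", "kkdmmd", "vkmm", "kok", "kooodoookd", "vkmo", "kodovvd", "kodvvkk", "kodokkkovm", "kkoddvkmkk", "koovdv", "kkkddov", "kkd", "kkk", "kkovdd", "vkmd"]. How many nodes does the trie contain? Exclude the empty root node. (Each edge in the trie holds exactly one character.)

70

For each word, the new-node count is its length minus the longest prefix already in the trie:
  "kkmmddvvd" → 9 new (k, k, m, m, d, d, v, v, d)
  "kkomokkmmv" → prefix "kk" already present; 8 new (o, m, o, k, k, m, m, v)
  "kkdmmd" → prefix "kk" already present; 4 new (d, m, m, d)
  "vkmm" → 4 new (v, k, m, m)
  "kok" → prefix "k" already present; 2 new (o, k)
  "kooodoookd" → prefix "ko" already present; 8 new (o, o, d, o, o, o, k, d)
  "vkmo" → prefix "vkm" already present; 1 new (o)
  "kodovvd" → prefix "ko" already present; 5 new (d, o, v, v, d)
  "kodvvkk" → prefix "kod" already present; 4 new (v, v, k, k)
  "kodokkkovm" → prefix "kodo" already present; 6 new (k, k, k, o, v, m)
  "kkoddvkmkk" → prefix "kko" already present; 7 new (d, d, v, k, m, k, k)
  "koovdv" → prefix "koo" already present; 3 new (v, d, v)
  "kkkddov" → prefix "kk" already present; 5 new (k, d, d, o, v)
  "kkd" → prefix "kkd" already present; 0 new (none)
  "kkk" → prefix "kkk" already present; 0 new (none)
  "kkovdd" → prefix "kko" already present; 3 new (v, d, d)
  "vkmd" → prefix "vkm" already present; 1 new (d)
Total nodes = 9 + 8 + 4 + 4 + 2 + 8 + 1 + 5 + 4 + 6 + 7 + 3 + 5 + 0 + 0 + 3 + 1 = 70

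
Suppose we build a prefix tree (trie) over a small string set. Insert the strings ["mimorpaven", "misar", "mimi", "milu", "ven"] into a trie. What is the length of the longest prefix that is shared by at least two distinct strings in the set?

3

Look for the deepest trie node that still has at least two words in its subtree.
"mimi" and "mimorpaven" agree on "mim" (3 characters) before diverging; nothing deeper is shared.
Longest shared-prefix length: 3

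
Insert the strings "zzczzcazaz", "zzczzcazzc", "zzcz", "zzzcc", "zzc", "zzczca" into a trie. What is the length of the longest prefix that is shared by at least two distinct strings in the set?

8

The deepest shared node is where two words last agree before diverging.
"zzczzcazaz" and "zzczzcazzc" agree on "zzczzcaz" (8 characters) before diverging; nothing deeper is shared.
Longest shared-prefix length: 8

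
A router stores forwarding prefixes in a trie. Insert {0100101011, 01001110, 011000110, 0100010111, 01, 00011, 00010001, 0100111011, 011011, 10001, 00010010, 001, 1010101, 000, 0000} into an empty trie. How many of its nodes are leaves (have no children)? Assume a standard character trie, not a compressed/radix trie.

12

A leaf is a node with no children — equivalently, the end of a word that is not a proper prefix of any other stored word.
Those words: "0000", "00010001", "00010010", "00011", "001", "0100010111", "0100101011", "0100111011", "011000110", "011011", "10001", "1010101"
Leaf count: 12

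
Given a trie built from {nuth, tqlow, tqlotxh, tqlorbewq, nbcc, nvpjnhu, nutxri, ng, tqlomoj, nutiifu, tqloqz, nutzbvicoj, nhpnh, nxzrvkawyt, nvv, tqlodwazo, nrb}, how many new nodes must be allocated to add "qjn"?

3

Nothing in the trie begins with "q"; the whole of "qjn" is new.
3 − 0 = 3 new nodes.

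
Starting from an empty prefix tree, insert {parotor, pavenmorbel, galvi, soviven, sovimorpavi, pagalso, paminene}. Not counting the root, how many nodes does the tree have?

46

Count nodes per top-level branch (shared prefixes stored once):
  'g'-branch (galvi): 5 nodes
  'p'-branch (pagalso, paminene, parotor, pavenmorbel): 27 nodes
  's'-branch (sovimorpavi, soviven): 14 nodes
Sum: 46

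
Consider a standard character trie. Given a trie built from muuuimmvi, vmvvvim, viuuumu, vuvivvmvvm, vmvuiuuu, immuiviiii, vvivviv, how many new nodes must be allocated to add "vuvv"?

Walking "vuvv" from the root, the first 3 characters ("vuv") follow existing edges; "v" is the first miss.
So 4 − 3 = 1 new nodes.

1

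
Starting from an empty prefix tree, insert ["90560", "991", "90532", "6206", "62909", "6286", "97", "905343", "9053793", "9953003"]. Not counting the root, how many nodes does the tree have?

Trie structure (* marks end of a word):
(root)
├─ 6
│  └─ 2
│     ├─ 0
│     │  └─ 6 *
│     ├─ 8
│     │  └─ 6 *
│     └─ 9
│        └─ 0
│           └─ 9 *
└─ 9
   ├─ 0
   │  └─ 5
   │     ├─ 3
   │     │  ├─ 2 *
   │     │  ├─ 4
   │     │  │  └─ 3 *
   │     │  └─ 7
   │     │     └─ 9
   │     │        └─ 3 *
   │     └─ 6
   │        └─ 0 *
   ├─ 7 *
   └─ 9
      ├─ 1 *
      └─ 5
         └─ 3
            └─ 0
               └─ 0
                  └─ 3 *
Counting every labelled node above: 29.

29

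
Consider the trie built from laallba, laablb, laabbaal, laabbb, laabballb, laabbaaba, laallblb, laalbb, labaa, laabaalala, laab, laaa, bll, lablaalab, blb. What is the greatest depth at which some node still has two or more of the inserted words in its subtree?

7

Equivalently: take the maximum, over all pairs, of their longest common prefix length.
"laabbaaba" and "laabbaal" agree on "laabbaa" (7 characters) before diverging; nothing deeper is shared.
Longest shared-prefix length: 7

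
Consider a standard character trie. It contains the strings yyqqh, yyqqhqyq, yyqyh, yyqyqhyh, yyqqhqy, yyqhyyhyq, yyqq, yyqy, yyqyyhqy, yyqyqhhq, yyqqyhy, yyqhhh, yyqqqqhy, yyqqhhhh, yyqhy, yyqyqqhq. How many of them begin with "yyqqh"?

4

Filter for entries beginning with "yyqqh":
Words under "yyqqh": yyqqh, yyqqhhhh, yyqqhqy, yyqqhqyq
Count: 4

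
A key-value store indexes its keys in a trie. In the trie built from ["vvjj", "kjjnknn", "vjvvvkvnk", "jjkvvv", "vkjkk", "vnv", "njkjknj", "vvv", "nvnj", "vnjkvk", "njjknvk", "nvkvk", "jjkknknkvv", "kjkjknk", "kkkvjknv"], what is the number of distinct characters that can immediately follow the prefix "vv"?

The children of the "vv" node are the distinct next characters among strings starting with "vv".
Distinct next characters after "vv": j, v.
That node has 2 child edges.

2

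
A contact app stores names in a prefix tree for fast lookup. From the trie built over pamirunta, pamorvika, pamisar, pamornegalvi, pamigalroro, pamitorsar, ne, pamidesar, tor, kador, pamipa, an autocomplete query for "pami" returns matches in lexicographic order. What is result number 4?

pamirunta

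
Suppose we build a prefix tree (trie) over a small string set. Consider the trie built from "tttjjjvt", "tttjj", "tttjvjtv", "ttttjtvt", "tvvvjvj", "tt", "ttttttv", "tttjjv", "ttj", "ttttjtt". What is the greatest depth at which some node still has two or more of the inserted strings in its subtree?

6

The deepest shared node is where two words last agree before diverging.
e.g. "ttttjtt" and "ttttjtvt" share the prefix "ttttjt" of length 6; no pair shares a longer one.
Longest shared-prefix length: 6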